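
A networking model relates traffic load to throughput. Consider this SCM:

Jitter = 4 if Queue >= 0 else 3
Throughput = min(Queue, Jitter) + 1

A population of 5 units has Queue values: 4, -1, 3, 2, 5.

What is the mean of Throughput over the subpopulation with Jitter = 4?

4.25

E[Throughput|Jitter=4] averages over only the 4 units with Jitter=4 (Queue = 4, 3, 2, 5): Throughput = 5, 4, 3, 5, mean 4.25.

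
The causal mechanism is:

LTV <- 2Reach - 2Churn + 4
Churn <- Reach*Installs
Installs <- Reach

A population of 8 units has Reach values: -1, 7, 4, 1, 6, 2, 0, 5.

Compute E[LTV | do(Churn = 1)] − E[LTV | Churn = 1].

Every unit gets Churn=1 under the intervention. LTV values become 0, 16, 10, 4, 14, 6, 2, 12; E[LTV|do(Churn=1)] = 8.
E[LTV|Churn=1] averages over only the 2 units with Churn=1 (Reach = -1, 1): LTV = 0, 4, mean 2.
Difference = 8 − 2 = 6.

6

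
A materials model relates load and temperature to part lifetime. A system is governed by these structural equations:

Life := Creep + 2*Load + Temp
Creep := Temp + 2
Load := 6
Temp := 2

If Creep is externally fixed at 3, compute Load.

6

Under do(Creep=3), the mechanism Creep := Temp + 2 is discarded; Creep is fixed at 3.
Load is not downstream of the intervention, so its value is determined by the original equations.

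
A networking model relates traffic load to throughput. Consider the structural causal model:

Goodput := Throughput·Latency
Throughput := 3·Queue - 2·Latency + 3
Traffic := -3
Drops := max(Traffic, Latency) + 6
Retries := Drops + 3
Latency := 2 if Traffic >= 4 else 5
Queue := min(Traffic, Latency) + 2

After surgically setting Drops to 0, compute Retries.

3

Intervening sets Drops = 0 and removes its equation (Drops := max(Traffic, Latency) + 6).
Retries = Drops + 3  [with Drops=0]  = 3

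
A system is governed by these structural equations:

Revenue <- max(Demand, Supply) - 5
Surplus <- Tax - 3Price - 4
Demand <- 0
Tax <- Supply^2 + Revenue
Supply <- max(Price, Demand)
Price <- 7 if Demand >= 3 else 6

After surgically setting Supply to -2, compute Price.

Under do(Supply=-2), the mechanism Supply <- max(Price, Demand) is discarded; Supply is fixed at -2.
Since Price is not a descendant of the intervened variable, it is unaffected.
Price = 7 if Demand >= 3 else 6  [with Demand=0]  = 6

6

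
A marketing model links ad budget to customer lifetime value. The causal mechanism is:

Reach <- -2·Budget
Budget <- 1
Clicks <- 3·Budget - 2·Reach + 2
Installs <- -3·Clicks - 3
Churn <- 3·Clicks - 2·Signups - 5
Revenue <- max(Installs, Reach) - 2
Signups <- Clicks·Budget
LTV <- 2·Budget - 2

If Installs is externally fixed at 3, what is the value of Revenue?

The intervention breaks the incoming arrows to Installs: Installs <- -3·Clicks - 3 no longer applies, and Installs = 3.
Reach = -2·Budget  [with Budget=1]  = -2
Revenue = max(Installs, Reach) - 2  [with Installs=3, Reach=-2]  = 1

1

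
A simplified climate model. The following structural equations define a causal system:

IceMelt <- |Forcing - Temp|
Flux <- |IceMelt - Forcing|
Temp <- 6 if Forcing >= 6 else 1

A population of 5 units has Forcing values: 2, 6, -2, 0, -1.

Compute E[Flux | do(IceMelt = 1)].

Every unit gets IceMelt=1 under the intervention. Flux values become 1, 5, 3, 1, 2; E[Flux|do(IceMelt=1)] = 2.4.

2.4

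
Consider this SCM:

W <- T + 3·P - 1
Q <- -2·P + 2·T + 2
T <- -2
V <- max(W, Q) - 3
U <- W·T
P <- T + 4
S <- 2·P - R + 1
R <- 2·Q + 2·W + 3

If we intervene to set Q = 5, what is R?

The intervention breaks the incoming arrows to Q: Q <- -2·P + 2·T + 2 no longer applies, and Q = 5.
P = T + 4  [with T=-2]  = 2
W = T + 3·P - 1  [with T=-2, P=2]  = 3
R = 2·Q + 2·W + 3  [with Q=5, W=3]  = 19

19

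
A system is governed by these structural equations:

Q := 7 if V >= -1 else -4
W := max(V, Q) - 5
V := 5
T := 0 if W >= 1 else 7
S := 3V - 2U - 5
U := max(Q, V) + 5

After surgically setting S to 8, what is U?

do(S=8) replaces the equation S := 3V - 2U - 5 with the constant S = 8.
Since U is not a descendant of the intervened variable, it is unaffected.
Q = 7 if V >= -1 else -4  [with V=5]  = 7
U = max(Q, V) + 5  [with Q=7, V=5]  = 12

12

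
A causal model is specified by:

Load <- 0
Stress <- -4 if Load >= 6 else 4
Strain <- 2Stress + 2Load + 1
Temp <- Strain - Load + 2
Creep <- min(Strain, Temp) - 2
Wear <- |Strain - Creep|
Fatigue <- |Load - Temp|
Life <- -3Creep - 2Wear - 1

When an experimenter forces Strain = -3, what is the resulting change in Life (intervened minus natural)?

36

The intervention breaks the incoming arrows to Strain: Strain <- 2Stress + 2Load + 1 no longer applies, and Strain = -3.
Temp = Strain - Load + 2  [with Strain=-3, Load=0]  = -1
Creep = min(Strain, Temp) - 2  [with Strain=-3, Temp=-1]  = -5
Wear = |Strain - Creep|  [with Strain=-3, Creep=-5]  = 2
Life = -3Creep - 2Wear - 1  [with Creep=-5, Wear=2]  = 10
Without intervention: Stress = -4 if Load >= 6 else 4  [with Load=0]  = 4; Strain = 2Stress + 2Load + 1  [with Stress=4, Load=0]  = 9; Temp = Strain - Load + 2  [with Strain=9, Load=0]  = 11; Creep = min(Strain, Temp) - 2  [with Strain=9, Temp=11]  = 7; Wear = |Strain - Creep|  [with Strain=9, Creep=7]  = 2; Life = -3Creep - 2Wear - 1  [with Creep=7, Wear=2]  = -26.
Change = 10 − (-26) = 36.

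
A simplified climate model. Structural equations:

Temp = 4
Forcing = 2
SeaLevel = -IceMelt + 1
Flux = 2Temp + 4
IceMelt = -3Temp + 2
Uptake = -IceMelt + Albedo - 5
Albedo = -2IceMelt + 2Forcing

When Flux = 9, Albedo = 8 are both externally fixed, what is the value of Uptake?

13

Under do(Flux = 9, Albedo = 8), each intervened variable's structural equation is replaced by its fixed value.
IceMelt = -3Temp + 2  [with Temp=4]  = -10
Uptake = -IceMelt + Albedo - 5  [with IceMelt=-10, Albedo=8]  = 13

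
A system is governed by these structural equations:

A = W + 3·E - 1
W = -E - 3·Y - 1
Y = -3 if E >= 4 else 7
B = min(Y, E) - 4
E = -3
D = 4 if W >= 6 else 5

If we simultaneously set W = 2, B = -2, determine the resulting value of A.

-8

The joint intervention fixes W = 2, B = -2, removing each variable's own equation.
A = W + 3·E - 1  [with W=2, E=-3]  = -8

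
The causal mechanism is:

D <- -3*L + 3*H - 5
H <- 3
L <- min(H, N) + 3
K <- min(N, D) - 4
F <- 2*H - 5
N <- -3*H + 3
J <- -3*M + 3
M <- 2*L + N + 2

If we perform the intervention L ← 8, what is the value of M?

12

The intervention breaks the incoming arrows to L: L <- min(H, N) + 3 no longer applies, and L = 8.
N = -3*H + 3  [with H=3]  = -6
M = 2*L + N + 2  [with L=8, N=-6]  = 12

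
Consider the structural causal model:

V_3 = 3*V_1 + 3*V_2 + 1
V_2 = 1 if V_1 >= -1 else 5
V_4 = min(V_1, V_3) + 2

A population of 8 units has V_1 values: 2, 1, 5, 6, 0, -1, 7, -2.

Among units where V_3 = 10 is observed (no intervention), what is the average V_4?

2

Observing V_3=10 restricts to units where V_3's equation naturally yields 10: V_1 ∈ {2, -2}. In that subpopulation V_4 = 4, 0, mean 2.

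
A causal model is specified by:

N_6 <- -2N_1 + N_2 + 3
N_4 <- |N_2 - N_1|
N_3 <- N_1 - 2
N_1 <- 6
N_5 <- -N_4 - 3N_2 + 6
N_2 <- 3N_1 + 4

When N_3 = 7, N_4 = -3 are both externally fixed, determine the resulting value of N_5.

Setting N_3 = 7, N_4 = -3 by intervention discards those variables' equations.
N_2 = 3N_1 + 4  [with N_1=6]  = 22
N_5 = -N_4 - 3N_2 + 6  [with N_4=-3, N_2=22]  = -57

-57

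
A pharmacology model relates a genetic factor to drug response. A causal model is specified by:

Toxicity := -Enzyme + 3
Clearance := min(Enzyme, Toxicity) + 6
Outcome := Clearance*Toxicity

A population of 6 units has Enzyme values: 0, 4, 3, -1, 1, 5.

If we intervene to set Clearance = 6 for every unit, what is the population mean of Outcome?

do(Clearance=6) breaks Clearance's dependence on Enzyme. With Clearance=6 fixed, Outcome across the units is 18, -6, 0, 24, 12, -12, mean 6.

6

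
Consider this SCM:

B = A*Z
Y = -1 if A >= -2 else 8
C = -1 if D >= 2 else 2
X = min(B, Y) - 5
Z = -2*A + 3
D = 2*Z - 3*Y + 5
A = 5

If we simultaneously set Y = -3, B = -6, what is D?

Setting Y = -3, B = -6 by intervention discards those variables' equations.
Z = -2*A + 3  [with A=5]  = -7
D = 2*Z - 3*Y + 5  [with Z=-7, Y=-3]  = 0

0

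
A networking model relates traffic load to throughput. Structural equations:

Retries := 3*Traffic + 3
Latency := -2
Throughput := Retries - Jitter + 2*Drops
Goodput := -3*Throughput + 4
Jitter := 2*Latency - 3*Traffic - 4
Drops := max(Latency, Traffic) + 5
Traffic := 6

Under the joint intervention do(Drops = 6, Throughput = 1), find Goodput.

Under do(Drops = 6, Throughput = 1), each intervened variable's structural equation is replaced by its fixed value.
Goodput = -3*Throughput + 4  [with Throughput=1]  = 1

1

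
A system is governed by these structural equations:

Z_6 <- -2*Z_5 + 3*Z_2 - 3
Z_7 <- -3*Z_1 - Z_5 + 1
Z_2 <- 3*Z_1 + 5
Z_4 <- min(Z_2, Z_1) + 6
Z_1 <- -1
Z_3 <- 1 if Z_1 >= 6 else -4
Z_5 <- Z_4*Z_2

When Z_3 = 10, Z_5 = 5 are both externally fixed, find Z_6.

Setting Z_3 = 10, Z_5 = 5 by intervention discards those variables' equations.
Z_2 = 3*Z_1 + 5  [with Z_1=-1]  = 2
Z_6 = -2*Z_5 + 3*Z_2 - 3  [with Z_5=5, Z_2=2]  = -7

-7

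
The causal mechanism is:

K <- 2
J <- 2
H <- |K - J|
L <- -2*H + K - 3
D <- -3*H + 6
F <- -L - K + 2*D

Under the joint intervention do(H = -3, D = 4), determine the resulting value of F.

1

Setting H = -3, D = 4 by intervention discards those variables' equations.
L = -2*H + K - 3  [with H=-3, K=2]  = 5
F = -L - K + 2*D  [with L=5, K=2, D=4]  = 1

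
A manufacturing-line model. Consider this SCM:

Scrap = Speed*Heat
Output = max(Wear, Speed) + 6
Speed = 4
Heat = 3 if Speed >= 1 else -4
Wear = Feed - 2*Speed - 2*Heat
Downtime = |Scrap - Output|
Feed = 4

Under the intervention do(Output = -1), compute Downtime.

Intervening sets Output = -1 and removes its equation (Output = max(Wear, Speed) + 6).
Heat = 3 if Speed >= 1 else -4  [with Speed=4]  = 3
Scrap = Speed*Heat  [with Speed=4, Heat=3]  = 12
Downtime = |Scrap - Output|  [with Scrap=12, Output=-1]  = 13

13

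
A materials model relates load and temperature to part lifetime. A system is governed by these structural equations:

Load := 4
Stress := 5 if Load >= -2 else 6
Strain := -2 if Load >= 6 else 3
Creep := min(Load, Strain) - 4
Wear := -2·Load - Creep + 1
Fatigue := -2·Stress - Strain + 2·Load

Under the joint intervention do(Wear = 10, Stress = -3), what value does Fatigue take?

The joint intervention fixes Wear = 10, Stress = -3, removing each variable's own equation.
Strain = -2 if Load >= 6 else 3  [with Load=4]  = 3
Fatigue = -2·Stress - Strain + 2·Load  [with Stress=-3, Strain=3, Load=4]  = 11

11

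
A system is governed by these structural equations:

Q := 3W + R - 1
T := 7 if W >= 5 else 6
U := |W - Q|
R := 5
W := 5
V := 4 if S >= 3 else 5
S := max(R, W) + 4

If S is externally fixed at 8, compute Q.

19

Under do(S=8), the mechanism S := max(R, W) + 4 is discarded; S is fixed at 8.
Since Q is not a descendant of the intervened variable, it is unaffected.
Q = 3W + R - 1  [with W=5, R=5]  = 19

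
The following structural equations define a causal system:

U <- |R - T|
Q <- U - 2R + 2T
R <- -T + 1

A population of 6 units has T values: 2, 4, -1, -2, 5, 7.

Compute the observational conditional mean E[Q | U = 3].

Conditioning on U=3 selects the 2 unit(s) with T ∈ {2, -1}. Their Q values: 9, -3. Mean = 3.

3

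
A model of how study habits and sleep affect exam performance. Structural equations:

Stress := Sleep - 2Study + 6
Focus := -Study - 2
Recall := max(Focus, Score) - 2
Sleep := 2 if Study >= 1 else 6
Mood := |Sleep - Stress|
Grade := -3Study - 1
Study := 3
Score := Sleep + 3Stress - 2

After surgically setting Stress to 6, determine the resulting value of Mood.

4

The intervention breaks the incoming arrows to Stress: Stress := Sleep - 2Study + 6 no longer applies, and Stress = 6.
Sleep = 2 if Study >= 1 else 6  [with Study=3]  = 2
Mood = |Sleep - Stress|  [with Sleep=2, Stress=6]  = 4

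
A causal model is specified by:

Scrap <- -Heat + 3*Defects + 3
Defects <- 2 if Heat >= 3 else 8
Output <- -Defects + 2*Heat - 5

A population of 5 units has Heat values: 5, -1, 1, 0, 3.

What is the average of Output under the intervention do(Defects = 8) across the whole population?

The intervention sets Defects=8 in all 5 units regardless of Heat. Recomputing Output per unit gives -3, -15, -11, -13, -7; average -9.8.

-9.8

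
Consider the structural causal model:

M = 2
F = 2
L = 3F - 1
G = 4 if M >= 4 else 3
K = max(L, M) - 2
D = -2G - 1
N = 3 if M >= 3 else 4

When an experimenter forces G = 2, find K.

3

Intervening sets G = 2 and removes its equation (G = 4 if M >= 4 else 3).
No directed path runs from G to K, so K keeps its natural value.
L = 3F - 1  [with F=2]  = 5
K = max(L, M) - 2  [with L=5, M=2]  = 3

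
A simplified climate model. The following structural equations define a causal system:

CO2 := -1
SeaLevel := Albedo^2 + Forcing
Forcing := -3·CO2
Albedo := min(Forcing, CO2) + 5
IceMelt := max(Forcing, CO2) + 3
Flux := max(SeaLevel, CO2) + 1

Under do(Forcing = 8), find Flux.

Under do(Forcing=8), the mechanism Forcing := -3·CO2 is discarded; Forcing is fixed at 8.
Albedo = min(Forcing, CO2) + 5  [with Forcing=8, CO2=-1]  = 4
SeaLevel = Albedo^2 + Forcing  [with Albedo=4, Forcing=8]  = 24
Flux = max(SeaLevel, CO2) + 1  [with SeaLevel=24, CO2=-1]  = 25

25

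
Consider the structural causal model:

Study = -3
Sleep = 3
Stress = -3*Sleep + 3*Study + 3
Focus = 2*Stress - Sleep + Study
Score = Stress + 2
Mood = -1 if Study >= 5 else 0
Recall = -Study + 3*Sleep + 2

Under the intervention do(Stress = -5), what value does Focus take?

-16

The intervention breaks the incoming arrows to Stress: Stress = -3*Sleep + 3*Study + 3 no longer applies, and Stress = -5.
Focus = 2*Stress - Sleep + Study  [with Stress=-5, Sleep=3, Study=-3]  = -16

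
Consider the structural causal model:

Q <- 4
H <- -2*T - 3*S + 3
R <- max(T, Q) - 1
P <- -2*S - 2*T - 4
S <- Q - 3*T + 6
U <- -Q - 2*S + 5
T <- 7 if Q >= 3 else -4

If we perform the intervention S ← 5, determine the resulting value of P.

The intervention breaks the incoming arrows to S: S <- Q - 3*T + 6 no longer applies, and S = 5.
T = 7 if Q >= 3 else -4  [with Q=4]  = 7
P = -2*S - 2*T - 4  [with S=5, T=7]  = -28

-28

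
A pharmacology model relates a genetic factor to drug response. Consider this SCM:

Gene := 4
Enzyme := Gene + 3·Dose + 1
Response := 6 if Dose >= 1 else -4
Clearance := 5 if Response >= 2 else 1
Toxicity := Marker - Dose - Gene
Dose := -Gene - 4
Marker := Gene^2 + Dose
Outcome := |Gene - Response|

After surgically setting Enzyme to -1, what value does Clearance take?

The intervention breaks the incoming arrows to Enzyme: Enzyme := Gene + 3·Dose + 1 no longer applies, and Enzyme = -1.
Clearance is not downstream of the intervention, so its value is determined by the original equations.
Dose = -Gene - 4  [with Gene=4]  = -8
Response = 6 if Dose >= 1 else -4  [with Dose=-8]  = -4
Clearance = 5 if Response >= 2 else 1  [with Response=-4]  = 1

1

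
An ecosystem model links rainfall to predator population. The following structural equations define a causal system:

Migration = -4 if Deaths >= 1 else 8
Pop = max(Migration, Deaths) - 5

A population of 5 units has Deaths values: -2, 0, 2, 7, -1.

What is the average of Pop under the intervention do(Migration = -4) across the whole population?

do(Migration=-4) breaks Migration's dependence on Deaths. With Migration=-4 fixed, Pop across the units is -7, -5, -3, 2, -6, mean -3.8.

-3.8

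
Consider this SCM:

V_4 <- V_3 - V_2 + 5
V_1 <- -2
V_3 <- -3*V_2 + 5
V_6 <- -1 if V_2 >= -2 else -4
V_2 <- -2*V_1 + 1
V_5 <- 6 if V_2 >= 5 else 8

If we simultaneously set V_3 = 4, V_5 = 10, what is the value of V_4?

The joint intervention fixes V_3 = 4, V_5 = 10, removing each variable's own equation.
V_2 = -2*V_1 + 1  [with V_1=-2]  = 5
V_4 = V_3 - V_2 + 5  [with V_3=4, V_2=5]  = 4

4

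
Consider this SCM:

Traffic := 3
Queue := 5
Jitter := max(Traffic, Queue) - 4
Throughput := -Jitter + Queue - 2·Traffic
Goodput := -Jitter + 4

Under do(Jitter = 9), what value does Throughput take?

The intervention breaks the incoming arrows to Jitter: Jitter := max(Traffic, Queue) - 4 no longer applies, and Jitter = 9.
Throughput = -Jitter + Queue - 2·Traffic  [with Jitter=9, Queue=5, Traffic=3]  = -10

-10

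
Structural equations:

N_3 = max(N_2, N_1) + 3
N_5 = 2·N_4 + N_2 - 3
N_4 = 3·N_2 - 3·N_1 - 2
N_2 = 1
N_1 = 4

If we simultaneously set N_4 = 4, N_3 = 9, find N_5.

6

The joint intervention fixes N_4 = 4, N_3 = 9, removing each variable's own equation.
N_5 = 2·N_4 + N_2 - 3  [with N_4=4, N_2=1]  = 6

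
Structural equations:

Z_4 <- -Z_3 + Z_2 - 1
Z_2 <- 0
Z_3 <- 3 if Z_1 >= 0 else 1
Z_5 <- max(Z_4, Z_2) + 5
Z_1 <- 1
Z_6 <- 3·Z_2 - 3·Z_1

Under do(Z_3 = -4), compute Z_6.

The intervention breaks the incoming arrows to Z_3: Z_3 <- 3 if Z_1 >= 0 else 1 no longer applies, and Z_3 = -4.
No directed path runs from Z_3 to Z_6, so Z_6 keeps its natural value.
Z_6 = 3·Z_2 - 3·Z_1  [with Z_2=0, Z_1=1]  = -3

-3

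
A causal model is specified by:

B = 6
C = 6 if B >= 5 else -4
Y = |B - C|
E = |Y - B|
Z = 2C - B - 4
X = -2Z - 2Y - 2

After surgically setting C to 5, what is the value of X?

-4

Under do(C=5), the mechanism C = 6 if B >= 5 else -4 is discarded; C is fixed at 5.
Y = |B - C|  [with B=6, C=5]  = 1
Z = 2C - B - 4  [with C=5, B=6]  = 0
X = -2Z - 2Y - 2  [with Z=0, Y=1]  = -4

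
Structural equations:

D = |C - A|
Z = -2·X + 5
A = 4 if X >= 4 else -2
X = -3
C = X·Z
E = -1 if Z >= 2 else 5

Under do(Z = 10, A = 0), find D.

Setting Z = 10, A = 0 by intervention discards those variables' equations.
C = X·Z  [with X=-3, Z=10]  = -30
D = |C - A|  [with C=-30, A=0]  = 30

30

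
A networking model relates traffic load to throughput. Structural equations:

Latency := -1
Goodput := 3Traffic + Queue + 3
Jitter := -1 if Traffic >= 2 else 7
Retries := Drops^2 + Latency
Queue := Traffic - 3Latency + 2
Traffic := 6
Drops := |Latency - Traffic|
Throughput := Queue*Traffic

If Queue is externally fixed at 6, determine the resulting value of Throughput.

The intervention breaks the incoming arrows to Queue: Queue := Traffic - 3Latency + 2 no longer applies, and Queue = 6.
Throughput = Queue*Traffic  [with Queue=6, Traffic=6]  = 36

36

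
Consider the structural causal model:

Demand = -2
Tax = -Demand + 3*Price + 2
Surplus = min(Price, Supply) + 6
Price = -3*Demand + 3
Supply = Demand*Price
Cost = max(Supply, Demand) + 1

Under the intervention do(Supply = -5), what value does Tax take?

31

do(Supply=-5) replaces the equation Supply = Demand*Price with the constant Supply = -5.
Tax is not downstream of the intervention, so its value is determined by the original equations.
Price = -3*Demand + 3  [with Demand=-2]  = 9
Tax = -Demand + 3*Price + 2  [with Demand=-2, Price=9]  = 31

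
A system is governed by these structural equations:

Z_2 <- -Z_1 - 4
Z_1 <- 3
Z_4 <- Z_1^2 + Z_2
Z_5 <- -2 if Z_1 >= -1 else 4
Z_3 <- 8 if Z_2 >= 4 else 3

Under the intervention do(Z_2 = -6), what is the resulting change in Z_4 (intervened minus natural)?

1

Under do(Z_2=-6), the mechanism Z_2 <- -Z_1 - 4 is discarded; Z_2 is fixed at -6.
Z_4 = Z_1^2 + Z_2  [with Z_1=3, Z_2=-6]  = 3
Without intervention: Z_2 = -Z_1 - 4  [with Z_1=3]  = -7; Z_4 = Z_1^2 + Z_2  [with Z_1=3, Z_2=-7]  = 2.
Change = 3 − 2 = 1.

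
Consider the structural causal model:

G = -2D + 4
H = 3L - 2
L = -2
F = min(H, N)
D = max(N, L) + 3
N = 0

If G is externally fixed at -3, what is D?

do(G=-3) replaces the equation G = -2D + 4 with the constant G = -3.
Since D is not a descendant of the intervened variable, it is unaffected.
D = max(N, L) + 3  [with N=0, L=-2]  = 3

3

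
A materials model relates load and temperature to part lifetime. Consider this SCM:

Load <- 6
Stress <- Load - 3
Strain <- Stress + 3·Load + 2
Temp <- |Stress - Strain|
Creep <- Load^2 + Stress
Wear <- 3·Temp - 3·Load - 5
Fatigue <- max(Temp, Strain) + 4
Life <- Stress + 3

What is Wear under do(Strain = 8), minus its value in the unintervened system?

The intervention breaks the incoming arrows to Strain: Strain <- Stress + 3·Load + 2 no longer applies, and Strain = 8.
Stress = Load - 3  [with Load=6]  = 3
Temp = |Stress - Strain|  [with Stress=3, Strain=8]  = 5
Wear = 3·Temp - 3·Load - 5  [with Temp=5, Load=6]  = -8
Without intervention: Stress = Load - 3  [with Load=6]  = 3; Strain = Stress + 3·Load + 2  [with Stress=3, Load=6]  = 23; Temp = |Stress - Strain|  [with Stress=3, Strain=23]  = 20; Wear = 3·Temp - 3·Load - 5  [with Temp=20, Load=6]  = 37.
Change = -8 − 37 = -45.

-45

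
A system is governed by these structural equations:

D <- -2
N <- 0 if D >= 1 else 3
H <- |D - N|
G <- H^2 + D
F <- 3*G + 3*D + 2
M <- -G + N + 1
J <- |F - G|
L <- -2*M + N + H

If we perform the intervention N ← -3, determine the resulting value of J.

6

Under do(N=-3), the mechanism N <- 0 if D >= 1 else 3 is discarded; N is fixed at -3.
H = |D - N|  [with D=-2, N=-3]  = 1
G = H^2 + D  [with H=1, D=-2]  = -1
F = 3*G + 3*D + 2  [with G=-1, D=-2]  = -7
J = |F - G|  [with F=-7, G=-1]  = 6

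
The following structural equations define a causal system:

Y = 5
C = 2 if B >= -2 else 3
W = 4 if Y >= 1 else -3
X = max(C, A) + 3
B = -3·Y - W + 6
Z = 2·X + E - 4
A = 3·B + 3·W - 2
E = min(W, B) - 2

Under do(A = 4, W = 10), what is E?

-21

Setting A = 4, W = 10 by intervention discards those variables' equations.
B = -3·Y - W + 6  [with Y=5, W=10]  = -19
E = min(W, B) - 2  [with W=10, B=-19]  = -21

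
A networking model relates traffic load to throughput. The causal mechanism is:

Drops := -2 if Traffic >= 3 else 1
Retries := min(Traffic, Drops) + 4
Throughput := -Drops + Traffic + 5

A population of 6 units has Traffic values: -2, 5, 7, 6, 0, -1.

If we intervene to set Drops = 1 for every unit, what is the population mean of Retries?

4

The intervention sets Drops=1 in all 6 units regardless of Traffic. Recomputing Retries per unit gives 2, 5, 5, 5, 4, 3; average 4.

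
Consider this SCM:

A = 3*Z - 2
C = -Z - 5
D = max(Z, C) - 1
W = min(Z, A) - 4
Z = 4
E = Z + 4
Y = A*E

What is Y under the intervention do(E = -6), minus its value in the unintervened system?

The intervention breaks the incoming arrows to E: E = Z + 4 no longer applies, and E = -6.
A = 3*Z - 2  [with Z=4]  = 10
Y = A*E  [with A=10, E=-6]  = -60
Without intervention: E = Z + 4  [with Z=4]  = 8; A = 3*Z - 2  [with Z=4]  = 10; Y = A*E  [with A=10, E=8]  = 80.
Change = -60 − 80 = -140.

-140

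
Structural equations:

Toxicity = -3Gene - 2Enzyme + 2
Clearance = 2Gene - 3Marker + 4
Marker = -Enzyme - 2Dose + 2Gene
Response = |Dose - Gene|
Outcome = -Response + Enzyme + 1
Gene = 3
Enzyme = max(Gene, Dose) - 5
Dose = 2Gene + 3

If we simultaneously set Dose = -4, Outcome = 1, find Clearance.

-38

Setting Dose = -4, Outcome = 1 by intervention discards those variables' equations.
Enzyme = max(Gene, Dose) - 5  [with Gene=3, Dose=-4]  = -2
Marker = -Enzyme - 2Dose + 2Gene  [with Enzyme=-2, Dose=-4, Gene=3]  = 16
Clearance = 2Gene - 3Marker + 4  [with Gene=3, Marker=16]  = -38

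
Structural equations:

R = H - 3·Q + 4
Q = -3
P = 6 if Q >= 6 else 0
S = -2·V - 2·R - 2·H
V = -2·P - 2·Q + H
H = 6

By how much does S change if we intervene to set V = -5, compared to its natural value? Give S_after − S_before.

The intervention breaks the incoming arrows to V: V = -2·P - 2·Q + H no longer applies, and V = -5.
R = H - 3·Q + 4  [with H=6, Q=-3]  = 19
S = -2·V - 2·R - 2·H  [with V=-5, R=19, H=6]  = -40
Without intervention: R = H - 3·Q + 4  [with H=6, Q=-3]  = 19; P = 6 if Q >= 6 else 0  [with Q=-3]  = 0; V = -2·P - 2·Q + H  [with P=0, Q=-3, H=6]  = 12; S = -2·V - 2·R - 2·H  [with V=12, R=19, H=6]  = -74.
Change = -40 − (-74) = 34.

34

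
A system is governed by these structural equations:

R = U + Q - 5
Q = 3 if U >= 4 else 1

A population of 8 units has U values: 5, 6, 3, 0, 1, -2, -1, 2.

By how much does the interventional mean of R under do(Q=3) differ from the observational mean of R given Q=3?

Under do(Q=3), Q's equation is replaced by Q=3 for every unit. Per-unit R: 3, 4, 1, -2, -1, -4, -3, 0. Mean = -0.25.
Observing Q=3 restricts to units where Q's equation naturally yields 3: U ∈ {5, 6}. In that subpopulation R = 3, 4, mean 3.5.
Difference = -0.25 − 3.5 = -3.75.

-3.75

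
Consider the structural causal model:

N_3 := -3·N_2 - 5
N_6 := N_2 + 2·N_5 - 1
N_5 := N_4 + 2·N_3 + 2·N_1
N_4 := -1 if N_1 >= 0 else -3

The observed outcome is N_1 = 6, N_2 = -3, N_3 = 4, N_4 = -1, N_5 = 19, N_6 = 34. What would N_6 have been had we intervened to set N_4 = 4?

Under do(N_4=4), the mechanism N_4 := -1 if N_1 >= 0 else -3 is discarded; N_4 is fixed at 4.
N_3 = -3·N_2 - 5  [with N_2=-3]  = 4
N_5 = N_4 + 2·N_3 + 2·N_1  [with N_4=4, N_3=4, N_1=6]  = 24
N_6 = N_2 + 2·N_5 - 1  [with N_2=-3, N_5=24]  = 44

44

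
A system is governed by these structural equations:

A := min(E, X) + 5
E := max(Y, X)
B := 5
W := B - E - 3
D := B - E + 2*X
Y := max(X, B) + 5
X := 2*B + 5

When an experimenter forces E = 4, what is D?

Intervening sets E = 4 and removes its equation (E := max(Y, X)).
X = 2*B + 5  [with B=5]  = 15
D = B - E + 2*X  [with B=5, E=4, X=15]  = 31

31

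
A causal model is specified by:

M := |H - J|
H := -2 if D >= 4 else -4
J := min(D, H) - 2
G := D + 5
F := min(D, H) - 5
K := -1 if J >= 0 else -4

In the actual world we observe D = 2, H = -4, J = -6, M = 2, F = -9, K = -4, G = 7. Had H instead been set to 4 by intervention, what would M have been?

Under do(H=4), the mechanism H := -2 if D >= 4 else -4 is discarded; H is fixed at 4.
J = min(D, H) - 2  [with D=2, H=4]  = 0
M = |H - J|  [with H=4, J=0]  = 4

4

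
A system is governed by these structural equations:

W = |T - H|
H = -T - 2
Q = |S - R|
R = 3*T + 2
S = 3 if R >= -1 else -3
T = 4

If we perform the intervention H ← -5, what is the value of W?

do(H=-5) replaces the equation H = -T - 2 with the constant H = -5.
W = |T - H|  [with T=4, H=-5]  = 9

9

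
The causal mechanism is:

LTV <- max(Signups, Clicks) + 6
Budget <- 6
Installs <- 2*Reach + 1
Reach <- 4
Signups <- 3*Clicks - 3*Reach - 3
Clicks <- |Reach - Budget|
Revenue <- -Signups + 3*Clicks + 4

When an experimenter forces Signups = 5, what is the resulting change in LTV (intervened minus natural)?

Under do(Signups=5), the mechanism Signups <- 3*Clicks - 3*Reach - 3 is discarded; Signups is fixed at 5.
Clicks = |Reach - Budget|  [with Reach=4, Budget=6]  = 2
LTV = max(Signups, Clicks) + 6  [with Signups=5, Clicks=2]  = 11
Without intervention: Clicks = |Reach - Budget|  [with Reach=4, Budget=6]  = 2; Signups = 3*Clicks - 3*Reach - 3  [with Clicks=2, Reach=4]  = -9; LTV = max(Signups, Clicks) + 6  [with Signups=-9, Clicks=2]  = 8.
Change = 11 − 8 = 3.

3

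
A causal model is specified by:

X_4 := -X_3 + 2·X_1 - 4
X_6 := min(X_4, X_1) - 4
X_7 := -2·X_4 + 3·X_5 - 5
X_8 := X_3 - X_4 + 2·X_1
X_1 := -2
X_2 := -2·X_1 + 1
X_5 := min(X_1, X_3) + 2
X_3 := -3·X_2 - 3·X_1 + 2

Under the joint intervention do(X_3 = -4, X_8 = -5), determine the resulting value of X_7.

-3

Under do(X_3 = -4, X_8 = -5), each intervened variable's structural equation is replaced by its fixed value.
X_4 = -X_3 + 2·X_1 - 4  [with X_3=-4, X_1=-2]  = -4
X_5 = min(X_1, X_3) + 2  [with X_1=-2, X_3=-4]  = -2
X_7 = -2·X_4 + 3·X_5 - 5  [with X_4=-4, X_5=-2]  = -3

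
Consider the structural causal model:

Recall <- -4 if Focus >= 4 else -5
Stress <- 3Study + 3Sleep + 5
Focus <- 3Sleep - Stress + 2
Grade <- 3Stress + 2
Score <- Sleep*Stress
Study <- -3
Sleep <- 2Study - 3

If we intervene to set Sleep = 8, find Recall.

-4

Under do(Sleep=8), the mechanism Sleep <- 2Study - 3 is discarded; Sleep is fixed at 8.
Stress = 3Study + 3Sleep + 5  [with Study=-3, Sleep=8]  = 20
Focus = 3Sleep - Stress + 2  [with Sleep=8, Stress=20]  = 6
Recall = -4 if Focus >= 4 else -5  [with Focus=6]  = -4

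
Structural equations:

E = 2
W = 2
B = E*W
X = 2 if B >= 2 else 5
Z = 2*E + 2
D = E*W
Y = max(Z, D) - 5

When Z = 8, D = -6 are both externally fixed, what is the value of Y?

Under do(Z = 8, D = -6), each intervened variable's structural equation is replaced by its fixed value.
Y = max(Z, D) - 5  [with Z=8, D=-6]  = 3

3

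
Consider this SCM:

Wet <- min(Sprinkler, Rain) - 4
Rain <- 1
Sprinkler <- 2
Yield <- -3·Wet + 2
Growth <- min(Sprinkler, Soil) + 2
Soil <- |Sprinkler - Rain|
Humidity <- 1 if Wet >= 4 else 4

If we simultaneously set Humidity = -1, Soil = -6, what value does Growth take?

Under do(Humidity = -1, Soil = -6), each intervened variable's structural equation is replaced by its fixed value.
Growth = min(Sprinkler, Soil) + 2  [with Sprinkler=2, Soil=-6]  = -4

-4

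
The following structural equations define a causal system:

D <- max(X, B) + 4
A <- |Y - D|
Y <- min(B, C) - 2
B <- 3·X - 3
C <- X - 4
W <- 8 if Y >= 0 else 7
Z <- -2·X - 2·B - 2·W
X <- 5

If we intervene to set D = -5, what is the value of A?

4

The intervention breaks the incoming arrows to D: D <- max(X, B) + 4 no longer applies, and D = -5.
B = 3·X - 3  [with X=5]  = 12
C = X - 4  [with X=5]  = 1
Y = min(B, C) - 2  [with B=12, C=1]  = -1
A = |Y - D|  [with Y=-1, D=-5]  = 4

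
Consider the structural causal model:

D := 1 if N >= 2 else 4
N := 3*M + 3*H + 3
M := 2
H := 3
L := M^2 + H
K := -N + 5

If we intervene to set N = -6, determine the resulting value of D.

4

The intervention breaks the incoming arrows to N: N := 3*M + 3*H + 3 no longer applies, and N = -6.
D = 1 if N >= 2 else 4  [with N=-6]  = 4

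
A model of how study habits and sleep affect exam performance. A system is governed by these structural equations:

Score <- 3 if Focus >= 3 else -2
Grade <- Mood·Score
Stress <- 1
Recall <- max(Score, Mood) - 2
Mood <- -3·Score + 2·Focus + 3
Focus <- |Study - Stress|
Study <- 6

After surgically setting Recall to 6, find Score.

do(Recall=6) replaces the equation Recall <- max(Score, Mood) - 2 with the constant Recall = 6.
No directed path runs from Recall to Score, so Score keeps its natural value.
Focus = |Study - Stress|  [with Study=6, Stress=1]  = 5
Score = 3 if Focus >= 3 else -2  [with Focus=5]  = 3

3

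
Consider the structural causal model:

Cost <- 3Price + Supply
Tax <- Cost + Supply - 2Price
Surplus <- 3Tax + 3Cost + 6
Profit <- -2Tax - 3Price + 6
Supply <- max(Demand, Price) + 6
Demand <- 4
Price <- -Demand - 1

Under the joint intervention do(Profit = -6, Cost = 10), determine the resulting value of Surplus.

Under do(Profit = -6, Cost = 10), each intervened variable's structural equation is replaced by its fixed value.
Price = -Demand - 1  [with Demand=4]  = -5
Supply = max(Demand, Price) + 6  [with Demand=4, Price=-5]  = 10
Tax = Cost + Supply - 2Price  [with Cost=10, Supply=10, Price=-5]  = 30
Surplus = 3Tax + 3Cost + 6  [with Tax=30, Cost=10]  = 126

126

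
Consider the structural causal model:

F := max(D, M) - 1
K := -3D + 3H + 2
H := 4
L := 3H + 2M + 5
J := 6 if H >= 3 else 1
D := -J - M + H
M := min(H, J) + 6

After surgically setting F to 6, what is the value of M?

Intervening sets F = 6 and removes its equation (F := max(D, M) - 1).
M is not downstream of the intervention, so its value is determined by the original equations.
J = 6 if H >= 3 else 1  [with H=4]  = 6
M = min(H, J) + 6  [with H=4, J=6]  = 10

10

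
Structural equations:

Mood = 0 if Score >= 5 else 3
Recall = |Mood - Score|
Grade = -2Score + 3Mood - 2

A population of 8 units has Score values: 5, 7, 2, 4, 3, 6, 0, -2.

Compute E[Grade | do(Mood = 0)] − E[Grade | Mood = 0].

5.75

Every unit gets Mood=0 under the intervention. Grade values become -12, -16, -6, -10, -8, -14, -2, 2; E[Grade|do(Mood=0)] = -8.25.
Conditioning on Mood=0 selects the 3 unit(s) with Score ∈ {5, 7, 6}. Their Grade values: -12, -16, -14. Mean = -14.
Difference = -8.25 − (-14) = 5.75.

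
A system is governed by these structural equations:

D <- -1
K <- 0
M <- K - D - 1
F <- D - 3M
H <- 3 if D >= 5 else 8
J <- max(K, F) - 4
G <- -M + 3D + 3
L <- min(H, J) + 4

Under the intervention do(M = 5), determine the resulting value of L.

The intervention breaks the incoming arrows to M: M <- K - D - 1 no longer applies, and M = 5.
F = D - 3M  [with D=-1, M=5]  = -16
H = 3 if D >= 5 else 8  [with D=-1]  = 8
J = max(K, F) - 4  [with K=0, F=-16]  = -4
L = min(H, J) + 4  [with H=8, J=-4]  = 0

0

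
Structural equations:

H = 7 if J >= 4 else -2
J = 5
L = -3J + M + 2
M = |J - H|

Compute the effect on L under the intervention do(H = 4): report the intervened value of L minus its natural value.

-1

Under do(H=4), the mechanism H = 7 if J >= 4 else -2 is discarded; H is fixed at 4.
M = |J - H|  [with J=5, H=4]  = 1
L = -3J + M + 2  [with J=5, M=1]  = -12
Without intervention: H = 7 if J >= 4 else -2  [with J=5]  = 7; M = |J - H|  [with J=5, H=7]  = 2; L = -3J + M + 2  [with J=5, M=2]  = -11.
Change = -12 − (-11) = -1.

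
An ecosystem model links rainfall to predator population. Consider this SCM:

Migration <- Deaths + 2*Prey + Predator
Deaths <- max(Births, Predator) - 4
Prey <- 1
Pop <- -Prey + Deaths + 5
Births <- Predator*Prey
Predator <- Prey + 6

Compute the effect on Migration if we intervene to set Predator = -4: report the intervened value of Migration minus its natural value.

-22

do(Predator=-4) replaces the equation Predator <- Prey + 6 with the constant Predator = -4.
Births = Predator*Prey  [with Predator=-4, Prey=1]  = -4
Deaths = max(Births, Predator) - 4  [with Births=-4, Predator=-4]  = -8
Migration = Deaths + 2*Prey + Predator  [with Deaths=-8, Prey=1, Predator=-4]  = -10
Without intervention: Predator = Prey + 6  [with Prey=1]  = 7; Births = Predator*Prey  [with Predator=7, Prey=1]  = 7; Deaths = max(Births, Predator) - 4  [with Births=7, Predator=7]  = 3; Migration = Deaths + 2*Prey + Predator  [with Deaths=3, Prey=1, Predator=7]  = 12.
Change = -10 − 12 = -22.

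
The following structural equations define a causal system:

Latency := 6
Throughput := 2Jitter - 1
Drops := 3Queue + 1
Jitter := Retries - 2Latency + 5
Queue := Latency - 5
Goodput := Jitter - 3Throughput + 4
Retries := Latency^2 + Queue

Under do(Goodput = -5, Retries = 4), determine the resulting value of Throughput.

-7

Setting Goodput = -5, Retries = 4 by intervention discards those variables' equations.
Jitter = Retries - 2Latency + 5  [with Retries=4, Latency=6]  = -3
Throughput = 2Jitter - 1  [with Jitter=-3]  = -7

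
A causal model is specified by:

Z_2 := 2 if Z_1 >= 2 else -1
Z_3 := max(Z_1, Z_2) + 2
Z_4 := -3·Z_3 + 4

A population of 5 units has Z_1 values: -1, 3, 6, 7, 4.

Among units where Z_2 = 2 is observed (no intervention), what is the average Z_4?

Conditioning on Z_2=2 selects the 4 unit(s) with Z_1 ∈ {3, 6, 7, 4}. Their Z_4 values: -11, -20, -23, -14. Mean = -17.

-17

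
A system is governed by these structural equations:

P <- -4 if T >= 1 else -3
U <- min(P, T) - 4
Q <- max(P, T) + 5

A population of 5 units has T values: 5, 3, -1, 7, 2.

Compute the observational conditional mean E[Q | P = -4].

Conditioning on P=-4 selects the 4 unit(s) with T ∈ {5, 3, 7, 2}. Their Q values: 10, 8, 12, 7. Mean = 9.25.

9.25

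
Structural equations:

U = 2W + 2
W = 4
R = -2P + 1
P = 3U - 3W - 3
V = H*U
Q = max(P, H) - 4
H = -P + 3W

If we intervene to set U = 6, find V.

54

do(U=6) replaces the equation U = 2W + 2 with the constant U = 6.
P = 3U - 3W - 3  [with U=6, W=4]  = 3
H = -P + 3W  [with P=3, W=4]  = 9
V = H*U  [with H=9, U=6]  = 54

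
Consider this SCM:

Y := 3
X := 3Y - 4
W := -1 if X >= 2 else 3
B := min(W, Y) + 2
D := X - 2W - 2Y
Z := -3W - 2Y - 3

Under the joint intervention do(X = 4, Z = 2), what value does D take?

0

Setting X = 4, Z = 2 by intervention discards those variables' equations.
W = -1 if X >= 2 else 3  [with X=4]  = -1
D = X - 2W - 2Y  [with X=4, W=-1, Y=3]  = 0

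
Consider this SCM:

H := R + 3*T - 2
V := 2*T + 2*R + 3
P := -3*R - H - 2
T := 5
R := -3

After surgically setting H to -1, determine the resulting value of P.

8

Intervening sets H = -1 and removes its equation (H := R + 3*T - 2).
P = -3*R - H - 2  [with R=-3, H=-1]  = 8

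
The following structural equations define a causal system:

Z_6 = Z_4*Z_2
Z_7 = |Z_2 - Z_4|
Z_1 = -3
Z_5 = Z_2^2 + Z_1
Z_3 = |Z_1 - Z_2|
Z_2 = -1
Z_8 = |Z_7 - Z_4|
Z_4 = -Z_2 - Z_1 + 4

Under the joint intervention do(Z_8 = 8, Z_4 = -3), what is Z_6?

The joint intervention fixes Z_8 = 8, Z_4 = -3, removing each variable's own equation.
Z_6 = Z_4*Z_2  [with Z_4=-3, Z_2=-1]  = 3

3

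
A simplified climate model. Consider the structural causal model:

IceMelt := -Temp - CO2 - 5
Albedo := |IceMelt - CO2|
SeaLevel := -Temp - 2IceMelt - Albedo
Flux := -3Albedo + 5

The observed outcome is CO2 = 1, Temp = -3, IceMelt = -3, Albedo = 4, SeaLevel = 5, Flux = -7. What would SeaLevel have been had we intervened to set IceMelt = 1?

do(IceMelt=1) replaces the equation IceMelt := -Temp - CO2 - 5 with the constant IceMelt = 1.
Albedo = |IceMelt - CO2|  [with IceMelt=1, CO2=1]  = 0
SeaLevel = -Temp - 2IceMelt - Albedo  [with Temp=-3, IceMelt=1, Albedo=0]  = 1

1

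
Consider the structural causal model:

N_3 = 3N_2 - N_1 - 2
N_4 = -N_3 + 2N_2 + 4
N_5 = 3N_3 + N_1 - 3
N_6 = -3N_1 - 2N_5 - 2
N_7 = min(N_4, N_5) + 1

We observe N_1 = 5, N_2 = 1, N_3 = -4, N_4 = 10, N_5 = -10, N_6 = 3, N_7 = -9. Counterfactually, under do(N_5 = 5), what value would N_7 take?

Under do(N_5=5), the mechanism N_5 = 3N_3 + N_1 - 3 is discarded; N_5 is fixed at 5.
N_3 = 3N_2 - N_1 - 2  [with N_2=1, N_1=5]  = -4
N_4 = -N_3 + 2N_2 + 4  [with N_3=-4, N_2=1]  = 10
N_7 = min(N_4, N_5) + 1  [with N_4=10, N_5=5]  = 6

6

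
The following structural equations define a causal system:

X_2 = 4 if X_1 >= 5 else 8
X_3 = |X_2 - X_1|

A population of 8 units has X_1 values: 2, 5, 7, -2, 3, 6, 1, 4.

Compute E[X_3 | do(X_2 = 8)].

4.75

Every unit gets X_2=8 under the intervention. X_3 values become 6, 3, 1, 10, 5, 2, 7, 4; E[X_3|do(X_2=8)] = 4.75.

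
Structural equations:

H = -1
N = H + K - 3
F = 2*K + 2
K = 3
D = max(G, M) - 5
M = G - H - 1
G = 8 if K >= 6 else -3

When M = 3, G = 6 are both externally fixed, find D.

The joint intervention fixes M = 3, G = 6, removing each variable's own equation.
D = max(G, M) - 5  [with G=6, M=3]  = 1

1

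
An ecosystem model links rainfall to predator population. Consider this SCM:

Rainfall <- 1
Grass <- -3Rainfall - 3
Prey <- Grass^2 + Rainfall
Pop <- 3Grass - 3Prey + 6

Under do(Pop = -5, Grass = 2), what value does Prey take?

5

Setting Pop = -5, Grass = 2 by intervention discards those variables' equations.
Prey = Grass^2 + Rainfall  [with Grass=2, Rainfall=1]  = 5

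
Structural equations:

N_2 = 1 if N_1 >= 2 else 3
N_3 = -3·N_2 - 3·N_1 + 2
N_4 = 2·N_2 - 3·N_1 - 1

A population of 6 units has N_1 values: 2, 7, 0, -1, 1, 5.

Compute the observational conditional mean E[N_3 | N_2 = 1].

Conditioning on N_2=1 selects the 3 unit(s) with N_1 ∈ {2, 7, 5}. Their N_3 values: -7, -22, -16. Mean = -15.

-15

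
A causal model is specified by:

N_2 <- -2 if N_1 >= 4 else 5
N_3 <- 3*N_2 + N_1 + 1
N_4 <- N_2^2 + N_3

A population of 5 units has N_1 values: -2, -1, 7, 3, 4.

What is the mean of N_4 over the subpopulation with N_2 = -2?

4.5

Observing N_2=-2 restricts to units where N_2's equation naturally yields -2: N_1 ∈ {7, 4}. In that subpopulation N_4 = 6, 3, mean 4.5.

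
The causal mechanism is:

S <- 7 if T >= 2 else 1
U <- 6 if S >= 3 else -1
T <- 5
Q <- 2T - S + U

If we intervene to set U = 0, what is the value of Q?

3

The intervention breaks the incoming arrows to U: U <- 6 if S >= 3 else -1 no longer applies, and U = 0.
S = 7 if T >= 2 else 1  [with T=5]  = 7
Q = 2T - S + U  [with T=5, S=7, U=0]  = 3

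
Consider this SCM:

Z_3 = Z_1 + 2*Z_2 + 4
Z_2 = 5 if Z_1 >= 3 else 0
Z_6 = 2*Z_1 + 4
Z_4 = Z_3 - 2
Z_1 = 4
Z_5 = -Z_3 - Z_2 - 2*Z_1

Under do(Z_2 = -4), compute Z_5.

do(Z_2=-4) replaces the equation Z_2 = 5 if Z_1 >= 3 else 0 with the constant Z_2 = -4.
Z_3 = Z_1 + 2*Z_2 + 4  [with Z_1=4, Z_2=-4]  = 0
Z_5 = -Z_3 - Z_2 - 2*Z_1  [with Z_3=0, Z_2=-4, Z_1=4]  = -4

-4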